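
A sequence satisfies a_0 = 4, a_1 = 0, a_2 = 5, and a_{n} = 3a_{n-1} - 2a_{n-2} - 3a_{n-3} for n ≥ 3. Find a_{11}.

2001

The ordinary generating function has denominator 1 - 3x + 2x^2 + 3x^3.
Iterating the recurrence: a_0,…,a_{11} = 4, 0, 5, 3, -1, -24, -79, -186, -328, -375, 89, 2001.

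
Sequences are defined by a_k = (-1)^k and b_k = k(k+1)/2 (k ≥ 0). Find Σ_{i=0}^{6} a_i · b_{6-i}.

12

This is [x^6] in the product of the two ordinary generating functions.
Σ = 1·21 − 1·15 + 1·10 − 1·6 + 1·3 − 1·1 + 1·0 = 12.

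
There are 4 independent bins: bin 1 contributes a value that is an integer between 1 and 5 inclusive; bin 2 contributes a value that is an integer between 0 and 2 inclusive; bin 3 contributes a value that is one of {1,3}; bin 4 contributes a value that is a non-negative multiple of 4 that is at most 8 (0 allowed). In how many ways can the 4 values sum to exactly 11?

7

The generating function for the choices is (x + x² + x³ + x⁴ + x⁵)·(1 + x + x²)·(x + x³)·(1 + x⁴ + x⁸); the count is [x¹¹].
(x + x² + x³ + x⁴ + x⁵) has coefficients 0,1,1,1,1,1 for degrees 0…5.
(1 + x + x²) has coefficients 1,1,1,0,0,0,0,0,0,0,0,0 for degrees 0…11.
Multiplying by (x + x³) gives running coefficients 0,1,1,2,1,1,0,0,0,0,0,0 for degrees 0…11.
Finally multiplying by (1 + x⁴ + x⁸), the product of all factors after the first has coefficients 0,1,1,2,1,2,1,2,1,2,1,2 for degrees 0…11.
[x¹¹] = 1·1 + 1·2 + 1·1 + 1·2 + 1·1 = 7.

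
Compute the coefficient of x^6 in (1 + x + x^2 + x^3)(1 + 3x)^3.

27

(1 + x + x^2 + x^3) has coefficients 1,1,1,1 for degrees 0…3.
(1 + 3x)^3 has coefficients 1,9,27,27,0,0,0 for degrees 0…6.
[x^6] = 1·0 + 1·0 + 1·0 + 1·27 = 27.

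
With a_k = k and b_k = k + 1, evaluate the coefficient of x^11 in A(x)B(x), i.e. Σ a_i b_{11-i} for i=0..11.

286

Write out a_i and b_{11-i} for i = 0,…,11 and sum the products.
Σ = 0·12 + 1·11 + 2·10 + 3·9 + 4·8 + 5·7 + 6·6 + 7·5 + 8·4 + 9·3 + 10·2 + 11·1 = 286.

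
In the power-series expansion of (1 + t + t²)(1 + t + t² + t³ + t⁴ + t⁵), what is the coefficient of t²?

(1 + t + t²) has coefficients 1,1,1 for degrees 0…2.
(1 + t + t² + t³ + t⁴ + t⁵) has coefficients 1,1,1 for degrees 0…2.
[t²] = 1·1 + 1·1 + 1·1 = 3.

3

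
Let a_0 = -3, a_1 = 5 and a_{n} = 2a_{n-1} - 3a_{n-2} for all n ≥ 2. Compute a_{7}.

The ordinary generating function has denominator 1 - 2t + 3t^2.
Iterating the recurrence: a_0,…,a_{7} = -3, 5, 19, 23, -11, -91, -149, -25.

-25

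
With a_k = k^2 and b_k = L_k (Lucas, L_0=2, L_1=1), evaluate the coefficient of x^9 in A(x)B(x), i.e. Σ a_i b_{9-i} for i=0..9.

Write out a_i and b_{9-i} for i = 0,…,9 and sum the products.
Σ = 0·76 + 1·47 + 4·29 + 9·18 + 16·11 + 25·7 + 36·4 + 49·3 + 64·1 + 81·2 = 1193.

1193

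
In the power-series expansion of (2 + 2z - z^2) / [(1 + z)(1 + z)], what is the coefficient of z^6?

The denominator gives the recurrence a_n = −2a_(n−1) − a_(n−2) for n ≥ 3; the numerator fixes a_0 = 2, a_1 = -2, a_2 = 1.
Iterating: 2, -2, 1, 0, -1, 2, -3, so a_6 = -3.

-3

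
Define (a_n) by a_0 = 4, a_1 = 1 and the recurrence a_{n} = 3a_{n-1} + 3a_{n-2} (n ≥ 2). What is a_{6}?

The ordinary generating function has denominator 1 - 3t - 3t^2.
Iterating the recurrence: a_0,…,a_{6} = 4, 1, 15, 48, 189, 711, 2700.

2700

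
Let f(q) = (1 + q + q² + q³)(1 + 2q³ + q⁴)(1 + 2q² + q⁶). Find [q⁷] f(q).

8

(1 + q + q² + q³) has coefficients 1,1,1,1 for degrees 0…3.
(1 + 2q³ + q⁴) has coefficients 1,0,0,2,1,0,0,0 for degrees 0…7.
Finally multiplying by (1 + 2q² + q⁶), the product of all factors after the first has coefficients 1,0,2,2,1,4,3,0 for degrees 0…7.
[q⁷] = 1·0 + 1·3 + 1·4 + 1·1 = 8.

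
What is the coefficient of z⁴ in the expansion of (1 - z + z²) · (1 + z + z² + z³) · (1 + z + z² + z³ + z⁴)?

3

(1 - z + z²) has coefficients 1,-1,1 for degrees 0…2.
(1 + z + z² + z³) has coefficients 1,1,1,1,0 for degrees 0…4.
Finally multiplying by (1 + z + z² + z³ + z⁴), the product of all factors after the first has coefficients 1,2,3,4,4 for degrees 0…4.
[z⁴] = 1·4 − 1·4 + 1·3 = 3.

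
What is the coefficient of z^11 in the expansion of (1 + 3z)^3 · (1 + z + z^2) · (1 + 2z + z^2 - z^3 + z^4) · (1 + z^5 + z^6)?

253

(1 + 3z)^3 has coefficients 1,9,27,27 for degrees 0…3.
(1 + z + z^2) has coefficients 1,1,1,0,0,0,0,0,0,0,0,0 for degrees 0…11.
Multiplying by (1 + 2z + z^2 - z^3 + z^4) gives running coefficients 1,3,4,2,1,0,1,0,0,0,0,0 for degrees 0…11.
Finally multiplying by (1 + z^5 + z^6), the product of all factors after the first has coefficients 1,3,4,2,1,1,5,7,6,3,1,1 for degrees 0…11.
[z^11] = 1·1 + 9·1 + 27·3 + 27·6 = 253.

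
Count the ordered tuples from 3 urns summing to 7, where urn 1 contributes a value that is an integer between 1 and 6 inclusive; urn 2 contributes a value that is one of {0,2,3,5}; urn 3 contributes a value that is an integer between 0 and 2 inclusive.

The generating function for the choices is (y + y^2 + y^3 + y^4 + y^5 + y^6)·(1 + y^2 + y^3 + y^5)·(1 + y + y^2); the count is [y^7].
(y + y^2 + y^3 + y^4 + y^5 + y^6) has coefficients 0,1,1,1,1,1,1 for degrees 0…6.
(1 + y^2 + y^3 + y^5) has coefficients 1,0,1,1,0,1,0,0 for degrees 0…7.
Finally multiplying by (1 + y + y^2), the product of all factors after the first has coefficients 1,1,2,2,2,2,1,1 for degrees 0…7.
[y^7] = 1·1 + 1·2 + 1·2 + 1·2 + 1·2 + 1·1 = 10.

10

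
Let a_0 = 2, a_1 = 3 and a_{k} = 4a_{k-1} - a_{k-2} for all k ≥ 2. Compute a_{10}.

The ordinary generating function has denominator 1 - 4t + t^2.
Iterating the recurrence: a_0,…,a_{10} = 2, 3, 10, 37, 138, 515, 1922, 7173, 26770, 99907, 372858.

372858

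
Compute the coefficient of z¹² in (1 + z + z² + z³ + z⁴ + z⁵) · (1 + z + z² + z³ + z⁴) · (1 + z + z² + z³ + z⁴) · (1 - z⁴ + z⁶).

(1 + z + z² + z³ + z⁴ + z⁵) has coefficients 1,1,1,1,1,1 for degrees 0…5.
(1 + z + z² + z³ + z⁴) has coefficients 1,1,1,1,1,0,0,0,0,0,0,0,0 for degrees 0…12.
Multiplying by (1 + z + z² + z³ + z⁴) gives running coefficients 1,2,3,4,5,4,3,2,1,0,0,0,0 for degrees 0…12.
Finally multiplying by (1 - z⁴ + z⁶), the product of all factors after the first has coefficients 1,2,3,4,4,2,1,0,-1,0,2,2,2 for degrees 0…12.
[z¹²] = 1·2 + 1·2 + 1·2 + 1·0 + 1·(-1) + 1·0 = 5.

5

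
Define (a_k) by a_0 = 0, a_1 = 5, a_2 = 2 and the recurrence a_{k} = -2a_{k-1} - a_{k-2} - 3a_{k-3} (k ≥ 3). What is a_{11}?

The ordinary generating function has denominator 1 + 2z + z^2 + 3z^3.
Iterating the recurrence: a_0,…,a_{11} = 0, 5, 2, -9, 1, 1, 24, -52, 77, -174, 427, -911.

-911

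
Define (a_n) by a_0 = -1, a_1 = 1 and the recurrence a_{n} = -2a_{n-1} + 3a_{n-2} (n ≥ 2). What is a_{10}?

-29525

The ordinary generating function has denominator 1 + 2y - 3y^2.
Iterating the recurrence: a_0,…,a_{10} = -1, 1, -5, 13, -41, 121, -365, 1093, -3281, 9841, -29525.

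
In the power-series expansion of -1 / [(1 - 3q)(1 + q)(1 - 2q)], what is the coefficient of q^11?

The denominator gives the recurrence a_n = 4a_(n−1) − a_(n−2) − 6a_(n−3) for n ≥ 3; the numerator fixes a_0 = -1, a_1 = -4, a_2 = -15.
Iterating: -1, -4, -15, -50, -161, -504, -1555, -4750, -14421, -43604, -131495, -395850, so a_11 = -395850.

-395850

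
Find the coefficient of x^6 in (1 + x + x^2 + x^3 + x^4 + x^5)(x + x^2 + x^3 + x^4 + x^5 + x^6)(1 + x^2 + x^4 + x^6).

(1 + x + x^2 + x^3 + x^4 + x^5) has coefficients 1,1,1,1,1,1 for degrees 0…5.
(x + x^2 + x^3 + x^4 + x^5 + x^6) has coefficients 0,1,1,1,1,1,1 for degrees 0…6.
Finally multiplying by (1 + x^2 + x^4 + x^6), the product of all factors after the first has coefficients 0,1,1,2,2,3,3 for degrees 0…6.
[x^6] = 1·3 + 1·3 + 1·2 + 1·2 + 1·1 + 1·1 = 12.

12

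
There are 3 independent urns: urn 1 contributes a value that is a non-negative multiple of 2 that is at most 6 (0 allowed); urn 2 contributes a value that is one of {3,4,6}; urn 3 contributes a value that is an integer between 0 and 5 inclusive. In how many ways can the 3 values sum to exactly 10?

9

The generating function for the choices is (1 + x^2 + x^4 + x^6)·(x^3 + x^4 + x^6)·(1 + x + x^2 + x^3 + x^4 + x^5); the count is [x^10].
(1 + x^2 + x^4 + x^6) has coefficients 1,0,1,0,1,0,1 for degrees 0…6.
(x^3 + x^4 + x^6) has coefficients 0,0,0,1,1,0,1,0,0,0,0 for degrees 0…10.
Finally multiplying by (1 + x + x^2 + x^3 + x^4 + x^5), the product of all factors after the first has coefficients 0,0,0,1,2,2,3,3,3,2,1 for degrees 0…10.
[x^10] = 1·1 + 1·3 + 1·3 + 1·2 = 9.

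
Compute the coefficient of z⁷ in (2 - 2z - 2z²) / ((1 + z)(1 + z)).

The denominator gives the recurrence a_n = −2a_(n−1) − a_(n−2) for n ≥ 3; the numerator fixes a_0 = 2, a_1 = -6, a_2 = 8.
Iterating: 2, -6, 8, -10, 12, -14, 16, -18, so a_7 = -18.

-18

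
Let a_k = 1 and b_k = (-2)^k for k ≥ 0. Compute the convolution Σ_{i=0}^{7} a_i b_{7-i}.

-85

Write out a_i and b_{7-i} for i = 0,…,7 and sum the products.
Σ = 1·(-128) + 1·64 + 1·(-32) + 1·16 + 1·(-8) + 1·4 + 1·(-2) + 1·1 = -85.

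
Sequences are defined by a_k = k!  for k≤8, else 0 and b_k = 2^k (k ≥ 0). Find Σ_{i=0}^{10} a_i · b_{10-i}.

The convolution is the x^10 coefficient of A(x)B(x).
Σ = 1·1024 + 1·512 + 2·256 + 6·128 + 24·64 + 120·32 + 720·16 + 5040·8 + 40320·4 + 0·2 + 0·1 = 221312.

221312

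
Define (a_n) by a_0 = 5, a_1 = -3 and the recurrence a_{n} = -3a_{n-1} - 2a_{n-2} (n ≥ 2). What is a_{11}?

4089

The ordinary generating function has denominator 1 + 3x + 2x^2.
Iterating the recurrence: a_0,…,a_{11} = 5, -3, -1, 9, -25, 57, -121, 249, -505, 1017, -2041, 4089.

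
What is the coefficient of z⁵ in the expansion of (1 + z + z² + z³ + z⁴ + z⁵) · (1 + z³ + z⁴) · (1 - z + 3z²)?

6

(1 + z + z² + z³ + z⁴ + z⁵) has coefficients 1,1,1,1,1,1 for degrees 0…5.
(1 + z³ + z⁴) has coefficients 1,0,0,1,1,0 for degrees 0…5.
Finally multiplying by (1 - z + 3z²), the product of all factors after the first has coefficients 1,-1,3,1,0,2 for degrees 0…5.
[z⁵] = 1·2 + 1·0 + 1·1 + 1·3 + 1·(-1) + 1·1 = 6.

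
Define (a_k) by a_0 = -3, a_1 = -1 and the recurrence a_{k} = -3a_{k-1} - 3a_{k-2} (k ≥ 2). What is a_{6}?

The ordinary generating function has denominator 1 + 3x + 3x^2.
Iterating the recurrence: a_0,…,a_{6} = -3, -1, 12, -33, 63, -90, 81.

81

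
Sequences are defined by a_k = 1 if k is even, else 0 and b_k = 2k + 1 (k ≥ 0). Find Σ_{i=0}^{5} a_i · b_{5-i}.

The convolution is the t^5 coefficient of A(t)B(t).
Σ = 1·11 + 0·9 + 1·7 + 0·5 + 1·3 + 0·1 = 21.

21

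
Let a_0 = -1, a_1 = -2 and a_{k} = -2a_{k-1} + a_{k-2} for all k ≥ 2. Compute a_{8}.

647

The ordinary generating function has denominator 1 + 2x - x^2.
Iterating the recurrence: a_0,…,a_{8} = -1, -2, 3, -8, 19, -46, 111, -268, 647.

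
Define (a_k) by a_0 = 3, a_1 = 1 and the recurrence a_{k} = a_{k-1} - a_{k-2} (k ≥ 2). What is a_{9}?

-3

The ordinary generating function has denominator 1 - q + q^2.
Iterating the recurrence: a_0,…,a_{9} = 3, 1, -2, -3, -1, 2, 3, 1, -2, -3.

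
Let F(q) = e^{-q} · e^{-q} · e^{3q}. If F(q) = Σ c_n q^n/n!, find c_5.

1

The EGF product rule gives c_5 = Σ_{k_1+k_2+k_3=5} C(5; k_1,k_2,k_3) · ∏ g_i(k_i), where e^{-q} gives (-1)^k; e^{-q} gives (-1)^k; e^{3q} gives (3)^k.
g_1(k) for k = 0…5: 1, -1, 1, -1, 1, -1.
g_2(k) for k = 0…5: 1, -1, 1, -1, 1, -1.
g_3(k) for k = 0…5: 1, 3, 9, 27, 81, 243.
First combine the last two factors: h(k) = Σ_j C(k,j)·g_2(j)·g_3(k−j) for k = 0…5: 1, 2, 4, 8, 16, 32.
c_5 = Σ_k C(5,k)·g_1(k)·h(5−k) = 1·1·32 + 5·(-1)·16 + 10·1·8 + 10·(-1)·4 + 5·1·2 + 1·(-1)·1 = 32 − 80 + 80 − 40 + 10 − 1 = 1.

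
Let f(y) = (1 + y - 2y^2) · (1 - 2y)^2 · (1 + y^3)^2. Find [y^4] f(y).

(1 + y - 2y^2) has coefficients 1,1,-2 for degrees 0…2.
(1 - 2y)^2 has coefficients 1,-4,4,0,0 for degrees 0…4.
Finally multiplying by (1 + y^3)^2, the product of all factors after the first has coefficients 1,-4,4,2,-8 for degrees 0…4.
[y^4] = 1·(-8) + 1·2 − 2·4 = -14.

-14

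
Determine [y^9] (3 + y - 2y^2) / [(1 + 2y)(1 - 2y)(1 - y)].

Partial fractions give a closed form: a_n = (2/3)·(-2)^n + (3)·2^n + (-2/3)·1^n.
At n = 9: a_9 = 1194.

1194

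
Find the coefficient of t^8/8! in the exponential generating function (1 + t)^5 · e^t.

The EGF product rule gives c_8 = Σ_{k_1+k_2=8} C(8; k_1,k_2) · ∏ g_i(k_i), where (1+t)^5 gives the falling factorial (5)_k; e^t gives (1)^k.
g_1(k) for k = 0…8: 1, 5, 20, 60, 120, 120, 0, 0, 0.
g_2(k) for k = 0…8: 1, 1, 1, 1, 1, 1, 1, 1, 1.
c_8 = Σ_k C(8,k)·g_1(k)·g_2(8−k) = 1·1·1 + 8·5·1 + 28·20·1 + 56·60·1 + 70·120·1 + 56·120·1 = 1 + 40 + 560 + 3360 + 8400 + 6720 = 19081.

19081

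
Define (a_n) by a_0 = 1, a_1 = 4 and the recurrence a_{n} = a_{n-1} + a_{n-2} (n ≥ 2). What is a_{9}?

157

The ordinary generating function has denominator 1 - t - t^2.
Iterating the recurrence: a_0,…,a_{9} = 1, 4, 5, 9, 14, 23, 37, 60, 97, 157.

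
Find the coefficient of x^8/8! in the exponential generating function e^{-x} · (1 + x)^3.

-191

The EGF product rule gives c_8 = Σ_{k_1+k_2=8} C(8; k_1,k_2) · ∏ g_i(k_i), where e^{-x} gives (-1)^k; (1+x)^3 gives the falling factorial (3)_k.
g_1(k) for k = 0…8: 1, -1, 1, -1, 1, -1, 1, -1, 1.
g_2(k) for k = 0…8: 1, 3, 6, 6, 0, 0, 0, 0, 0.
c_8 = Σ_k C(8,k)·g_1(k)·g_2(8−k) = 56·(-1)·6 + 28·1·6 + 8·(-1)·3 + 1·1·1 = −336 + 168 − 24 + 1 = -191.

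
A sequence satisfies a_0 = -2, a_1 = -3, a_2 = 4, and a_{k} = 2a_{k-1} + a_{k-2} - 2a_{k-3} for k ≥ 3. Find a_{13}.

16377

The ordinary generating function has denominator 1 - 2y - y^2 + 2y^3.
Iterating the recurrence: a_0,…,a_{13} = -2, -3, 4, 9, 28, 57, 124, 249, 508, 1017, 2044, 4089, 8188, 16377.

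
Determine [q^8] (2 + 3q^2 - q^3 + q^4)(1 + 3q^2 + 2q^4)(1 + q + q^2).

(2 + 3q^2 - q^3 + q^4) has coefficients 2,0,3,-1,1 for degrees 0…4.
(1 + 3q^2 + 2q^4) has coefficients 1,0,3,0,2,0,0,0,0 for degrees 0…8.
Finally multiplying by (1 + q + q^2), the product of all factors after the first has coefficients 1,1,4,3,5,2,2,0,0 for degrees 0…8.
[q^8] = 2·0 + 3·2 − 1·2 + 1·5 = 9.

9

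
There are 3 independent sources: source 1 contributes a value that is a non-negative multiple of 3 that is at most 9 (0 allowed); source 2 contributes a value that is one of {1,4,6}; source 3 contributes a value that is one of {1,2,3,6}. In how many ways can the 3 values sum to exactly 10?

5

The generating function for the choices is (1 + y^3 + y^6 + y^9)·(y + y^4 + y^6)·(y + y^2 + y^3 + y^6); the count is [y^10].
(1 + y^3 + y^6 + y^9) has coefficients 1,0,0,1,0,0,1,0,0,1 for degrees 0…9.
(y + y^4 + y^6) has coefficients 0,1,0,0,1,0,1,0,0,0,0 for degrees 0…10.
Finally multiplying by (y + y^2 + y^3 + y^6), the product of all factors after the first has coefficients 0,0,1,1,1,1,1,3,1,1,1 for degrees 0…10.
[y^10] = 1·1 + 1·3 + 1·1 + 1·0 = 5.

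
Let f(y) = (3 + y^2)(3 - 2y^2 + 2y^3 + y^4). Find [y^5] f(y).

2

(3 + y^2) has coefficients 3,0,1 for degrees 0…2.
(3 - 2y^2 + 2y^3 + y^4) has coefficients 3,0,-2,2,1,0 for degrees 0…5.
[y^5] = 3·0 + 1·2 = 2.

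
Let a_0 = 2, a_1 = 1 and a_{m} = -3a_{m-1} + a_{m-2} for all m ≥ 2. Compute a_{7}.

469

The ordinary generating function has denominator 1 + 3t - t^2.
Iterating the recurrence: a_0,…,a_{7} = 2, 1, -1, 4, -13, 43, -142, 469.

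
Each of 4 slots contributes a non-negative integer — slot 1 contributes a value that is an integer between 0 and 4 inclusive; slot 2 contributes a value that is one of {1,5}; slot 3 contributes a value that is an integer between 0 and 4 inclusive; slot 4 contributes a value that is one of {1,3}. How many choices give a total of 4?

4

The generating function for the choices is (1 + q + q^2 + q^3 + q^4)·(q + q^5)·(1 + q + q^2 + q^3 + q^4)·(q + q^3); the count is [q^4].
(1 + q + q^2 + q^3 + q^4) has coefficients 1,1,1,1,1 for degrees 0…4.
(q + q^5) has coefficients 0,1,0,0,0 for degrees 0…4.
Multiplying by (1 + q + q^2 + q^3 + q^4) gives running coefficients 0,1,1,1,1 for degrees 0…4.
Finally multiplying by (q + q^3), the product of all factors after the first has coefficients 0,0,1,1,2 for degrees 0…4.
[q^4] = 1·2 + 1·1 + 1·1 + 1·0 + 1·0 = 4.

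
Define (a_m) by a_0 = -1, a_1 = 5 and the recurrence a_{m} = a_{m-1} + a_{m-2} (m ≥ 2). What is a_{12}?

631

The ordinary generating function has denominator 1 - q - q^2.
Iterating the recurrence: a_0,…,a_{12} = -1, 5, 4, 9, 13, 22, 35, 57, 92, 149, 241, 390, 631.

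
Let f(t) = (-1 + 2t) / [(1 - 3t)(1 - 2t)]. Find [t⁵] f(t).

Partial fractions give a closed form: a_n = (-1)·3^n.
At n = 5: a_5 = -243.

-243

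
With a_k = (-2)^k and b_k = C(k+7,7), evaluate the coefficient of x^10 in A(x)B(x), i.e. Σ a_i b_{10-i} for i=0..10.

8868

Write out a_i and b_{10-i} for i = 0,…,10 and sum the products.
Σ = 1·19448 − 2·11440 + 4·6435 − 8·3432 + 16·1716 − 32·792 + 64·330 − 128·120 + 256·36 − 512·8 + 1024·1 = 8868.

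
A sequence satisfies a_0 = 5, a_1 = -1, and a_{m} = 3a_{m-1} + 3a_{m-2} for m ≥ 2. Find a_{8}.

27540

The ordinary generating function has denominator 1 - 3t - 3t^2.
Iterating the recurrence: a_0,…,a_{8} = 5, -1, 12, 33, 135, 504, 1917, 7263, 27540.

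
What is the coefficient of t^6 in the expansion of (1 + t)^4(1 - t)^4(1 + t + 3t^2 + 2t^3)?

(1 + t)^4 has coefficients 1,4,6,4,1 for degrees 0…4.
(1 - t)^4 has coefficients 1,-4,6,-4,1,0,0 for degrees 0…6.
Finally multiplying by (1 + t + 3t^2 + 2t^3), the product of all factors after the first has coefficients 1,-3,5,-8,7,1,-5 for degrees 0…6.
[t^6] = 1·(-5) + 4·1 + 6·7 + 4·(-8) + 1·5 = 14.

14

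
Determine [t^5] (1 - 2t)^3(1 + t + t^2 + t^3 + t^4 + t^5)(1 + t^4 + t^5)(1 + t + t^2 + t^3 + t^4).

-4

(1 - 2t)^3 has coefficients 1,-6,12,-8 for degrees 0…3.
(1 + t + t^2 + t^3 + t^4 + t^5) has coefficients 1,1,1,1,1,1 for degrees 0…5.
Multiplying by (1 + t^4 + t^5) gives running coefficients 1,1,1,1,2,3 for degrees 0…5.
Finally multiplying by (1 + t + t^2 + t^3 + t^4), the product of all factors after the first has coefficients 1,2,3,4,6,8 for degrees 0…5.
[t^5] = 1·8 − 6·6 + 12·4 − 8·3 = -4.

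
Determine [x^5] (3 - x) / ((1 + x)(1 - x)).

-1

Partial fractions give a closed form: a_n = (2)·(-1)^n + (1)·1^n.
At n = 5: a_5 = -1.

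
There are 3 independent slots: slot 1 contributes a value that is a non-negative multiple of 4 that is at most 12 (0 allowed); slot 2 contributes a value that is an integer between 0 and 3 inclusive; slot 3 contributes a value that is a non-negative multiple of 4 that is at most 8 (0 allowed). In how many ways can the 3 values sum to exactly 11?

3

The generating function for the choices is (1 + y⁴ + y⁸ + y¹²)·(1 + y + y² + y³)·(1 + y⁴ + y⁸); the count is [y¹¹].
(1 + y⁴ + y⁸ + y¹²) has coefficients 1,0,0,0,1,0,0,0,1,0,0,0 for degrees 0…11.
(1 + y + y² + y³) has coefficients 1,1,1,1,0,0,0,0,0,0,0,0 for degrees 0…11.
Finally multiplying by (1 + y⁴ + y⁸), the product of all factors after the first has coefficients 1,1,1,1,1,1,1,1,1,1,1,1 for degrees 0…11.
[y¹¹] = 1·1 + 1·1 + 1·1 = 3.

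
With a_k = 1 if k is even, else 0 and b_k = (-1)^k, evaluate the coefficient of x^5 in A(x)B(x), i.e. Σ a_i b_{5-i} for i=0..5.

-3

The convolution is the x^5 coefficient of A(x)B(x).
Σ = 1·(-1) + 0·1 + 1·(-1) + 0·1 + 1·(-1) + 0·1 = -3.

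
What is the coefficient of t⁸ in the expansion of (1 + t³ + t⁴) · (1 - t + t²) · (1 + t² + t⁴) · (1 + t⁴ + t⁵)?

3

(1 + t³ + t⁴) has coefficients 1,0,0,1,1 for degrees 0…4.
(1 - t + t²) has coefficients 1,-1,1,0,0,0,0,0,0 for degrees 0…8.
Multiplying by (1 + t² + t⁴) gives running coefficients 1,-1,2,-1,2,-1,1,0,0 for degrees 0…8.
Finally multiplying by (1 + t⁴ + t⁵), the product of all factors after the first has coefficients 1,-1,2,-1,3,-1,2,1,1 for degrees 0…8.
[t⁸] = 1·1 + 1·(-1) + 1·3 = 3.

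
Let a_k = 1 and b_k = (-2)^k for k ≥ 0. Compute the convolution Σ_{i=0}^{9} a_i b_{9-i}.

-341

This is [x^9] in the product of the two ordinary generating functions.
Σ = 1·(-512) + 1·256 + 1·(-128) + 1·64 + 1·(-32) + 1·16 + 1·(-8) + 1·4 + 1·(-2) + 1·1 = -341.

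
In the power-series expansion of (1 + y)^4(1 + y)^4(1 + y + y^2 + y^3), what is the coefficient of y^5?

210

(1 + y)^4 has coefficients 1,4,6,4,1 for degrees 0…4.
(1 + y)^4 has coefficients 1,4,6,4,1,0 for degrees 0…5.
Finally multiplying by (1 + y + y^2 + y^3), the product of all factors after the first has coefficients 1,5,11,15,15,11 for degrees 0…5.
[y^5] = 1·11 + 4·15 + 6·15 + 4·11 + 1·5 = 210.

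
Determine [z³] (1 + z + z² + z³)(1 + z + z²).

(1 + z + z² + z³) has coefficients 1,1,1,1 for degrees 0…3.
(1 + z + z²) has coefficients 1,1,1,0 for degrees 0…3.
[z³] = 1·0 + 1·1 + 1·1 + 1·1 = 3.

3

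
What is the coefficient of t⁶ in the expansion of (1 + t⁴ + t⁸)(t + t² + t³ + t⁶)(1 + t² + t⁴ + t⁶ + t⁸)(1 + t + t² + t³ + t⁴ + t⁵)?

11

(1 + t⁴ + t⁸) has coefficients 1,0,0,0,1,0,0 for degrees 0…6.
(t + t² + t³ + t⁶) has coefficients 0,1,1,1,0,0,1 for degrees 0…6.
Multiplying by (1 + t² + t⁴ + t⁶ + t⁸) gives running coefficients 0,1,1,2,1,2,2 for degrees 0…6.
Finally multiplying by (1 + t + t² + t³ + t⁴ + t⁵), the product of all factors after the first has coefficients 0,1,2,4,5,7,9 for degrees 0…6.
[t⁶] = 1·9 + 1·2 = 11.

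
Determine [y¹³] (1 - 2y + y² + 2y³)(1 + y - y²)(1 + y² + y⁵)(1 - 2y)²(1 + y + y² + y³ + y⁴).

(1 - 2y + y² + 2y³) has coefficients 1,-2,1,2 for degrees 0…3.
(1 + y - y²) has coefficients 1,1,-1,0,0,0,0,0,0,0,0,0,0,0 for degrees 0…13.
Multiplying by (1 + y² + y⁵) gives running coefficients 1,1,0,1,-1,1,1,-1,0,0,0,0,0,0 for degrees 0…13.
Multiplying by (1 - 2y)² gives running coefficients 1,-3,0,5,-5,9,-7,-1,8,-4,0,0,0,0 for degrees 0…13.
Finally multiplying by (1 + y + y² + y³ + y⁴), the product of all factors after the first has coefficients 1,-2,-2,3,-2,6,2,1,4,5,-4,3,4,-4 for degrees 0…13.
[y¹³] = 1·(-4) − 2·4 + 1·3 + 2·(-4) = -17.

-17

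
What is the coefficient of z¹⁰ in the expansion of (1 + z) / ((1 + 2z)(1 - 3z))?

47444

Partial fractions give a closed form: a_n = (1/5)·(-2)^n + (4/5)·3^n.
At n = 10: a_10 = 47444.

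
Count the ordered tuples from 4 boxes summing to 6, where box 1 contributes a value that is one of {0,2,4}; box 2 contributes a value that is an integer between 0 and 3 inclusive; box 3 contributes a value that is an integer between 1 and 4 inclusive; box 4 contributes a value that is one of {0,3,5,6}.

13

The generating function for the choices is (1 + x^2 + x^4)·(1 + x + x^2 + x^3)·(x + x^2 + x^3 + x^4)·(1 + x^3 + x^5 + x^6); the count is [x^6].
(1 + x^2 + x^4) has coefficients 1,0,1,0,1 for degrees 0…4.
(1 + x + x^2 + x^3) has coefficients 1,1,1,1,0,0,0 for degrees 0…6.
Multiplying by (x + x^2 + x^3 + x^4) gives running coefficients 0,1,2,3,4,3,2 for degrees 0…6.
Finally multiplying by (1 + x^3 + x^5 + x^6), the product of all factors after the first has coefficients 0,1,2,3,5,5,6 for degrees 0…6.
[x^6] = 1·6 + 1·5 + 1·2 = 13.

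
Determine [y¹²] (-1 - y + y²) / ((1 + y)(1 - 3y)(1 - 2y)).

-1454636

The denominator gives the recurrence a_n = 4a_(n−1) − a_(n−2) − 6a_(n−3) for n ≥ 3; the numerator fixes a_0 = -1, a_1 = -5, a_2 = -18.
Iterating: -1, -5, -18, -61, -196, -615, -1898, -5801, -17616, -53275, -160678, -483741, -1454636, so a_12 = -1454636.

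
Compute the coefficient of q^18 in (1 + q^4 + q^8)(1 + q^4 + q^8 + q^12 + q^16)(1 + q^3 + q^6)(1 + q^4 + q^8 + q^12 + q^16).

9

(1 + q^4 + q^8) has coefficients 1,0,0,0,1,0,0,0,1 for degrees 0…8.
(1 + q^4 + q^8 + q^12 + q^16) has coefficients 1,0,0,0,1,0,0,0,1,0,0,0,1,0,0,0,1,0,0 for degrees 0…18.
Multiplying by (1 + q^3 + q^6) gives running coefficients 1,0,0,1,1,0,1,1,1,0,1,1,1,0,1,1,1,0,1 for degrees 0…18.
Finally multiplying by (1 + q^4 + q^8 + q^12 + q^16), the product of all factors after the first has coefficients 1,0,0,1,2,0,1,2,3,0,2,3,4,0,3,4,5,0,4 for degrees 0…18.
[q^18] = 1·4 + 1·3 + 1·2 = 9.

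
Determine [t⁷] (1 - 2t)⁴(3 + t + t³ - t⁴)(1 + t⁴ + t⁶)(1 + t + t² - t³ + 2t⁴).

(1 - 2t)⁴ has coefficients 1,-8,24,-32,16 for degrees 0…4.
(3 + t + t³ - t⁴) has coefficients 3,1,0,1,-1,0,0,0 for degrees 0…7.
Multiplying by (1 + t⁴ + t⁶) gives running coefficients 3,1,0,1,2,1,3,2 for degrees 0…7.
Finally multiplying by (1 + t + t² - t³ + 2t⁴), the product of all factors after the first has coefficients 3,4,4,-1,8,6,5,6 for degrees 0…7.
[t⁷] = 1·6 − 8·5 + 24·6 − 32·8 + 16·(-1) = -162.

-162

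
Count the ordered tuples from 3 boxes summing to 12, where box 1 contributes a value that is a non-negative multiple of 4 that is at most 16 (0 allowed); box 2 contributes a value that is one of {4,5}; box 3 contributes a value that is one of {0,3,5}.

The generating function for the choices is (1 + y^4 + y^8 + y^12 + y^16)·(y^4 + y^5)·(1 + y^3 + y^5); the count is [y^12].
(1 + y^4 + y^8 + y^12 + y^16) has coefficients 1,0,0,0,1,0,0,0,1,0,0,0,1 for degrees 0…12.
(y^4 + y^5) has coefficients 0,0,0,0,1,1,0,0,0,0,0,0,0 for degrees 0…12.
Finally multiplying by (1 + y^3 + y^5), the product of all factors after the first has coefficients 0,0,0,0,1,1,0,1,1,1,1,0,0 for degrees 0…12.
[y^12] = 1·0 + 1·1 + 1·1 + 1·0 = 2.

2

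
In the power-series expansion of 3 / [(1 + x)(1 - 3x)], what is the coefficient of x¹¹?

398580

The denominator gives the recurrence a_n = 2a_(n−1) + 3a_(n−2) for n ≥ 2; the numerator fixes a_0 = 3, a_1 = 6.
Iterating: 3, 6, 21, 60, 183, 546, 1641, 4920, 14763, 44286, 132861, 398580, so a_11 = 398580.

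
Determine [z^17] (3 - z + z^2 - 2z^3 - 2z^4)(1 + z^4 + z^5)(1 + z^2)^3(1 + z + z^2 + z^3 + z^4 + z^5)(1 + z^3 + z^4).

(3 - z + z^2 - 2z^3 - 2z^4) has coefficients 3,-1,1,-2,-2 for degrees 0…4.
(1 + z^4 + z^5) has coefficients 1,0,0,0,1,1,0,0,0,0,0,0,0,0,0,0,0,0 for degrees 0…17.
Multiplying by (1 + z^2)^3 gives running coefficients 1,0,3,0,4,1,4,3,3,3,1,1,0,0,0,0,0,0 for degrees 0…17.
Multiplying by (1 + z + z^2 + z^3 + z^4 + z^5) gives running coefficients 1,1,4,4,8,9,12,15,15,18,15,15,11,8,5,2,1,0 for degrees 0…17.
Finally multiplying by (1 + z^3 + z^4), the product of all factors after the first has coefficients 1,1,4,5,10,14,20,27,32,39,42,45,44,41,35,28,20,13 for degrees 0…17.
[z^17] = 3·13 − 1·20 + 1·28 − 2·35 − 2·41 = -105.

-105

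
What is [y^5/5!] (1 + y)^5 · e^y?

The EGF product rule gives c_5 = Σ_{k_1+k_2=5} C(5; k_1,k_2) · ∏ g_i(k_i), where (1+y)^5 gives the falling factorial (5)_k; e^y gives (1)^k.
g_1(k) for k = 0…5: 1, 5, 20, 60, 120, 120.
g_2(k) for k = 0…5: 1, 1, 1, 1, 1, 1.
c_5 = Σ_k C(5,k)·g_1(k)·g_2(5−k) = 1·1·1 + 5·5·1 + 10·20·1 + 10·60·1 + 5·120·1 + 1·120·1 = 1 + 25 + 200 + 600 + 600 + 120 = 1546.

1546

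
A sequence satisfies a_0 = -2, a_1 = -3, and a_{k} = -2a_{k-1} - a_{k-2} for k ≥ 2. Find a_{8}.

The ordinary generating function has denominator 1 + 2z + z^2.
Iterating the recurrence: a_0,…,a_{8} = -2, -3, 8, -13, 18, -23, 28, -33, 38.

38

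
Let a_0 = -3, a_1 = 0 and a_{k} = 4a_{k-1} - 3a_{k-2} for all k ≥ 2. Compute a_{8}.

9837

The ordinary generating function has denominator 1 - 4t + 3t^2.
Iterating the recurrence: a_0,…,a_{8} = -3, 0, 9, 36, 117, 360, 1089, 3276, 9837.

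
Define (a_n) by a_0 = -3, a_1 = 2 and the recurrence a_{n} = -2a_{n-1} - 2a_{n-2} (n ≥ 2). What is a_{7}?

The ordinary generating function has denominator 1 + 2y + 2y^2.
Iterating the recurrence: a_0,…,a_{7} = -3, 2, 2, -8, 12, -8, -8, 32.

32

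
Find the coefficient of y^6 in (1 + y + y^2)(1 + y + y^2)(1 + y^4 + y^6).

4

(1 + y + y^2) has coefficients 1,1,1 for degrees 0…2.
(1 + y + y^2) has coefficients 1,1,1,0,0,0,0 for degrees 0…6.
Finally multiplying by (1 + y^4 + y^6), the product of all factors after the first has coefficients 1,1,1,0,1,1,2 for degrees 0…6.
[y^6] = 1·2 + 1·1 + 1·1 = 4.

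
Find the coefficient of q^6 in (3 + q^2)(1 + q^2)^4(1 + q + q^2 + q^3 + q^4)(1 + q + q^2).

126

(3 + q^2) has coefficients 3,0,1 for degrees 0…2.
(1 + q^2)^4 has coefficients 1,0,4,0,6,0,4 for degrees 0…6.
Multiplying by (1 + q + q^2 + q^3 + q^4) gives running coefficients 1,1,5,5,11,10,14 for degrees 0…6.
Finally multiplying by (1 + q + q^2), the product of all factors after the first has coefficients 1,2,7,11,21,26,35 for degrees 0…6.
[q^6] = 3·35 + 1·21 = 126.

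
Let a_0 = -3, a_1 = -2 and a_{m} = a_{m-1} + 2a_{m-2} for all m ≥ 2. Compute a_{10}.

The ordinary generating function has denominator 1 - q - 2q^2.
Iterating the recurrence: a_0,…,a_{10} = -3, -2, -8, -12, -28, -52, -108, -212, -428, -852, -1708.

-1708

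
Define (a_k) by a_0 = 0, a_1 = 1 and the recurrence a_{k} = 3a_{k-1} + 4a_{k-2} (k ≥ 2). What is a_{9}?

52429

The ordinary generating function has denominator 1 - 3x - 4x^2.
Iterating the recurrence: a_0,…,a_{9} = 0, 1, 3, 13, 51, 205, 819, 3277, 13107, 52429.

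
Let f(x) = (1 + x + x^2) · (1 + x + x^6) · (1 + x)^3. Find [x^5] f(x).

(1 + x + x^2) has coefficients 1,1,1 for degrees 0…2.
(1 + x + x^6) has coefficients 1,1,0,0,0,0 for degrees 0…5.
Finally multiplying by (1 + x)^3, the product of all factors after the first has coefficients 1,4,6,4,1,0 for degrees 0…5.
[x^5] = 1·0 + 1·1 + 1·4 = 5.

5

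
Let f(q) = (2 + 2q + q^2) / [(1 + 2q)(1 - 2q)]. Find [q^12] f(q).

The denominator gives the recurrence a_n = 4a_(n−2) for n ≥ 3; the numerator fixes a_0 = 2, a_1 = 2, a_2 = 9.
Iterating: 2, 2, 9, 8, 36, 32, 144, 128, 576, 512, 2304, 2048, 9216, so a_12 = 9216.

9216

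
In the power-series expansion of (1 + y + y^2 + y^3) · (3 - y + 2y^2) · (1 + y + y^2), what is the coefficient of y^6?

3

(1 + y + y^2 + y^3) has coefficients 1,1,1,1 for degrees 0…3.
(3 - y + 2y^2) has coefficients 3,-1,2,0,0,0,0 for degrees 0…6.
Finally multiplying by (1 + y + y^2), the product of all factors after the first has coefficients 3,2,4,1,2,0,0 for degrees 0…6.
[y^6] = 1·0 + 1·0 + 1·2 + 1·1 = 3.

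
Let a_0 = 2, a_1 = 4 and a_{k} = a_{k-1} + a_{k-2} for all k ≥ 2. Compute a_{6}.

42

The ordinary generating function has denominator 1 - q - q^2.
Iterating the recurrence: a_0,…,a_{6} = 2, 4, 6, 10, 16, 26, 42.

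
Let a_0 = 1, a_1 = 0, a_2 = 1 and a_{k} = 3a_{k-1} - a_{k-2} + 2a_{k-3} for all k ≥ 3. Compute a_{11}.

The ordinary generating function has denominator 1 - 3y + y^2 - 2y^3.
Iterating the recurrence: a_0,…,a_{11} = 1, 0, 1, 5, 14, 39, 113, 328, 949, 2745, 7942, 22979.

22979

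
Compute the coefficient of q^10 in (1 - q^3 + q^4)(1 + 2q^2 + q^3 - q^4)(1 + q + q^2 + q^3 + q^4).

2

(1 - q^3 + q^4) has coefficients 1,0,0,-1,1 for degrees 0…4.
(1 + 2q^2 + q^3 - q^4) has coefficients 1,0,2,1,-1,0,0,0,0,0,0 for degrees 0…10.
Finally multiplying by (1 + q + q^2 + q^3 + q^4), the product of all factors after the first has coefficients 1,1,3,4,3,2,2,0,-1,0,0 for degrees 0…10.
[q^10] = 1·0 − 1·0 + 1·2 = 2.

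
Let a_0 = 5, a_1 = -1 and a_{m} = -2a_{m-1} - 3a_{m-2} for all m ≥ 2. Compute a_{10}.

The ordinary generating function has denominator 1 + 2t + 3t^2.
Iterating the recurrence: a_0,…,a_{10} = 5, -1, -13, 29, -19, -49, 155, -163, -139, 767, -1117.

-1117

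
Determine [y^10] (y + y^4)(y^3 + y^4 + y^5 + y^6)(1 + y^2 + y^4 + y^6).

4

(y + y^4) has coefficients 0,1,0,0,1 for degrees 0…4.
(y^3 + y^4 + y^5 + y^6) has coefficients 0,0,0,1,1,1,1,0,0,0,0 for degrees 0…10.
Finally multiplying by (1 + y^2 + y^4 + y^6), the product of all factors after the first has coefficients 0,0,0,1,1,2,2,2,2,2,2 for degrees 0…10.
[y^10] = 1·2 + 1·2 = 4.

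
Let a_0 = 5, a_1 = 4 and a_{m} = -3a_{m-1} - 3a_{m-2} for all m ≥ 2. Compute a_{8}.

The ordinary generating function has denominator 1 + 3q + 3q^2.
Iterating the recurrence: a_0,…,a_{8} = 5, 4, -27, 69, -126, 171, -135, -108, 729.

729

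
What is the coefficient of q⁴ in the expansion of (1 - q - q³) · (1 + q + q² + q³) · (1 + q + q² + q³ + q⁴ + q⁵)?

-2

(1 - q - q³) has coefficients 1,-1,0,-1 for degrees 0…3.
(1 + q + q² + q³) has coefficients 1,1,1,1,0 for degrees 0…4.
Finally multiplying by (1 + q + q² + q³ + q⁴ + q⁵), the product of all factors after the first has coefficients 1,2,3,4,4 for degrees 0…4.
[q⁴] = 1·4 − 1·4 − 1·2 = -2.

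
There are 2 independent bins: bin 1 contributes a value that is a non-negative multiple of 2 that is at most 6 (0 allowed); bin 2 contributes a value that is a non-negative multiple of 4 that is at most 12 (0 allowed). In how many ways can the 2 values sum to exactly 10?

2

The generating function for the choices is (1 + t^2 + t^4 + t^6)·(1 + t^4 + t^8 + t^12); the count is [t^10].
(1 + t^2 + t^4 + t^6) has coefficients 1,0,1,0,1,0,1 for degrees 0…6.
(1 + t^4 + t^8 + t^12) has coefficients 1,0,0,0,1,0,0,0,1,0,0 for degrees 0…10.
[t^10] = 1·0 + 1·1 + 1·0 + 1·1 = 2.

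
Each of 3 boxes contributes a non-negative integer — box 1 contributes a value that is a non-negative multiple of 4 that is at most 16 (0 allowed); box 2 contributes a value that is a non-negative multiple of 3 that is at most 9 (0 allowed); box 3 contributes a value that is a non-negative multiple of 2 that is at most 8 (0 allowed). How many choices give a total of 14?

5

The generating function for the choices is (1 + q⁴ + q⁸ + q¹² + q¹⁶)·(1 + q³ + q⁶ + q⁹)·(1 + q² + q⁴ + q⁶ + q⁸); the count is [q¹⁴].
(1 + q⁴ + q⁸ + q¹² + q¹⁶) has coefficients 1,0,0,0,1,0,0,0,1,0,0,0,1,0,0 for degrees 0…14.
(1 + q³ + q⁶ + q⁹) has coefficients 1,0,0,1,0,0,1,0,0,1,0,0,0,0,0 for degrees 0…14.
Finally multiplying by (1 + q² + q⁴ + q⁶ + q⁸), the product of all factors after the first has coefficients 1,0,1,1,1,1,2,1,2,2,1,2,1,1,1 for degrees 0…14.
[q¹⁴] = 1·1 + 1·1 + 1·2 + 1·1 = 5.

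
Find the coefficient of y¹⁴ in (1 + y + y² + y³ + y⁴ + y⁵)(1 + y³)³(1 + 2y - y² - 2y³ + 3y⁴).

6

(1 + y + y² + y³ + y⁴ + y⁵) has coefficients 1,1,1,1,1,1 for degrees 0…5.
(1 + y³)³ has coefficients 1,0,0,3,0,0,3,0,0,1,0,0,0,0,0 for degrees 0…14.
Finally multiplying by (1 + 2y - y² - 2y³ + 3y⁴), the product of all factors after the first has coefficients 1,2,-1,1,9,-3,-3,15,-3,-5,11,-1,-2,3,0 for degrees 0…14.
[y¹⁴] = 1·0 + 1·3 + 1·(-2) + 1·(-1) + 1·11 + 1·(-5) = 6.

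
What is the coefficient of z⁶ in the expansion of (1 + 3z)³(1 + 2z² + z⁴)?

27

(1 + 3z)³ has coefficients 1,9,27,27 for degrees 0…3.
(1 + 2z² + z⁴) has coefficients 1,0,2,0,1,0,0 for degrees 0…6.
[z⁶] = 1·0 + 9·0 + 27·1 + 27·0 = 27.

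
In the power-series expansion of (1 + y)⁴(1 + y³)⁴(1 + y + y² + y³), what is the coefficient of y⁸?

110

(1 + y)⁴ has coefficients 1,4,6,4,1 for degrees 0…4.
(1 + y³)⁴ has coefficients 1,0,0,4,0,0,6,0,0 for degrees 0…8.
Finally multiplying by (1 + y + y² + y³), the product of all factors after the first has coefficients 1,1,1,5,4,4,10,6,6 for degrees 0…8.
[y⁸] = 1·6 + 4·6 + 6·10 + 4·4 + 1·4 = 110.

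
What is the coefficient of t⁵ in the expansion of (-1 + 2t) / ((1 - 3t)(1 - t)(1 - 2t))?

-364

Partial fractions give a closed form: a_n = (-3/2)·3^n + (1/2)·1^n.
At n = 5: a_5 = -364.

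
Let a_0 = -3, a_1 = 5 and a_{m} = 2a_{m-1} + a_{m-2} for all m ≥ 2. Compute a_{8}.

1533

The ordinary generating function has denominator 1 - 2q - q^2.
Iterating the recurrence: a_0,…,a_{8} = -3, 5, 7, 19, 45, 109, 263, 635, 1533.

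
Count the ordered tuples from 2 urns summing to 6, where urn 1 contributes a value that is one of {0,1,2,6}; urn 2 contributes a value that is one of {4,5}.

The generating function for the choices is (1 + x + x^2 + x^6)·(x^4 + x^5); the count is [x^6].
(1 + x + x^2 + x^6) has coefficients 1,1,1,0,0,0,1 for degrees 0…6.
(x^4 + x^5) has coefficients 0,0,0,0,1,1,0 for degrees 0…6.
[x^6] = 1·0 + 1·1 + 1·1 + 1·0 = 2.

2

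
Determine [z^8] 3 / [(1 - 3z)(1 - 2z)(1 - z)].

The denominator gives the recurrence a_n = 6a_(n−1) − 11a_(n−2) + 6a_(n−3) for n ≥ 3; the numerator fixes a_0 = 3, a_1 = 18, a_2 = 75.
Iterating: 3, 18, 75, 270, 903, 2898, 9075, 27990, 85503, so a_8 = 85503.

85503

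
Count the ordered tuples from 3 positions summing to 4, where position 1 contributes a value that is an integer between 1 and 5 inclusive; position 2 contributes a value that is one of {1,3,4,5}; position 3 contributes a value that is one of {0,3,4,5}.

2

The generating function for the choices is (y + y² + y³ + y⁴ + y⁵)·(y + y³ + y⁴ + y⁵)·(1 + y³ + y⁴ + y⁵); the count is [y⁴].
(y + y² + y³ + y⁴ + y⁵) has coefficients 0,1,1,1,1 for degrees 0…4.
(y + y³ + y⁴ + y⁵) has coefficients 0,1,0,1,1 for degrees 0…4.
Finally multiplying by (1 + y³ + y⁴ + y⁵), the product of all factors after the first has coefficients 0,1,0,1,2 for degrees 0…4.
[y⁴] = 1·1 + 1·0 + 1·1 + 1·0 = 2.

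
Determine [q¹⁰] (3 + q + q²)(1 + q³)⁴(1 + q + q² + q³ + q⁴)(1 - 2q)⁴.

(3 + q + q²) has coefficients 3,1,1 for degrees 0…2.
(1 + q³)⁴ has coefficients 1,0,0,4,0,0,6,0,0,4,0 for degrees 0…10.
Multiplying by (1 + q + q² + q³ + q⁴) gives running coefficients 1,1,1,5,5,4,10,10,6,10,10 for degrees 0…10.
Finally multiplying by (1 - 2q)⁴, the product of all factors after the first has coefficients 1,-7,17,-11,-27,68,-46,-54,118,-54,-86 for degrees 0…10.
[q¹⁰] = 3·(-86) + 1·(-54) + 1·118 = -194.

-194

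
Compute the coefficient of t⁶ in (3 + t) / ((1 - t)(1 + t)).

3

The denominator gives the recurrence a_n = a_(n−2) for n ≥ 2; the numerator fixes a_0 = 3, a_1 = 1.
Iterating: 3, 1, 3, 1, 3, 1, 3, so a_6 = 3.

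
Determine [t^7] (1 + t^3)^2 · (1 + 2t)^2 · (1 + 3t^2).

(1 + t^3)^2 has coefficients 1,0,0,2,0,0,1 for degrees 0…6.
(1 + 2t)^2 has coefficients 1,4,4,0,0,0,0,0 for degrees 0…7.
Finally multiplying by (1 + 3t^2), the product of all factors after the first has coefficients 1,4,7,12,12,0,0,0 for degrees 0…7.
[t^7] = 1·0 + 2·12 + 1·4 = 28.

28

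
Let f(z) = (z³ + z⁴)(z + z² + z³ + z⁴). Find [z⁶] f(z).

(z³ + z⁴) has coefficients 0,0,0,1,1 for degrees 0…4.
(z + z² + z³ + z⁴) has coefficients 0,1,1,1,1,0,0 for degrees 0…6.
[z⁶] = 1·1 + 1·1 = 2.

2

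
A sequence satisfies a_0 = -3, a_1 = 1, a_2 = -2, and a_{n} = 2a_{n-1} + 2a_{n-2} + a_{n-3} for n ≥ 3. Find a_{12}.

The ordinary generating function has denominator 1 - 2x - 2x^2 - x^3.
Iterating the recurrence: a_0,…,a_{12} = -3, 1, -2, -5, -13, -38, -107, -303, -858, -2429, -6877, -19470, -55123.

-55123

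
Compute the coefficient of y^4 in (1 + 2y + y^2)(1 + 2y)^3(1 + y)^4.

363

(1 + 2y + y^2) has coefficients 1,2,1 for degrees 0…2.
(1 + 2y)^3 has coefficients 1,6,12,8,0 for degrees 0…4.
Finally multiplying by (1 + y)^4, the product of all factors after the first has coefficients 1,10,42,96,129 for degrees 0…4.
[y^4] = 1·129 + 2·96 + 1·42 = 363.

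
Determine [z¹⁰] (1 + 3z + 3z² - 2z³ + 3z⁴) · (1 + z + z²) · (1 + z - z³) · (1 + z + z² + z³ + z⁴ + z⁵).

(1 + 3z + 3z² - 2z³ + 3z⁴) has coefficients 1,3,3,-2,3 for degrees 0…4.
(1 + z + z²) has coefficients 1,1,1,0,0,0,0,0,0,0,0 for degrees 0…10.
Multiplying by (1 + z - z³) gives running coefficients 1,2,2,0,-1,-1,0,0,0,0,0 for degrees 0…10.
Finally multiplying by (1 + z + z² + z³ + z⁴ + z⁵), the product of all factors after the first has coefficients 1,3,5,5,4,3,2,0,-2,-2,-1 for degrees 0…10.
[z¹⁰] = 1·(-1) + 3·(-2) + 3·(-2) − 2·0 + 3·2 = -7.

-7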